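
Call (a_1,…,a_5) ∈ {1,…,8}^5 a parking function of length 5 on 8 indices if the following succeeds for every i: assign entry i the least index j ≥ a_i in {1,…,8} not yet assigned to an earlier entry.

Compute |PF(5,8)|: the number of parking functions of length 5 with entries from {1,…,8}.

Count = 4·9^4 = 4·6561 = 26244
Check (4,4,3,3,2) → sorted (2,3,3,4,4): b_i ≤ 3+i ∀i, a PF.

26244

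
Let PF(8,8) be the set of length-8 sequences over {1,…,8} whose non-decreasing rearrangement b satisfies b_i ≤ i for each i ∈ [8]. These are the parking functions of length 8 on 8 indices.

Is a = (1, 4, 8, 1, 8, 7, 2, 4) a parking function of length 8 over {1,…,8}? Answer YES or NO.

Rearranged: b = (1, 1, 2, 4, 4, 7, 8, 8).
  b_1=1 ≤ 1
  b_2=1 ≤ 2
  b_3=2 ≤ 3
  b_4=4 ≤ 4
  b_5=4 ≤ 5
  b_6=7 > 6
  fails at i=6 ⇒ NO

NO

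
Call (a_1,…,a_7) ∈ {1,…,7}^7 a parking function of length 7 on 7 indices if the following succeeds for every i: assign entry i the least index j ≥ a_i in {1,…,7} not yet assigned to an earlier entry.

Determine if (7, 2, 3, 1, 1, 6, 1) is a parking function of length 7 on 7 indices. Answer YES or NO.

YES

Sorted: b = (1, 1, 1, 2, 3, 6, 7).
  b_1=1 ≤ 1
  b_2=1 ≤ 2
  b_3=1 ≤ 3
  b_4=2 ≤ 4
  b_5=3 ≤ 5
  b_6=6 ≤ 6
  b_7=7 ≤ 7
All bounds hold ⇒ YES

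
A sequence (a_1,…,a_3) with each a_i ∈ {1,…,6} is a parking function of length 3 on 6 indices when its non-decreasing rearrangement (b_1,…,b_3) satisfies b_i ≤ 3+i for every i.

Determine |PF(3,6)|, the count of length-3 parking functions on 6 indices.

196

|PF| = 4·7^2 = 4·49 = 196 (Pollak)
E.g. (6,4,2) → sorted (2,4,6): b_i ≤ 3+i ∀i, a PF.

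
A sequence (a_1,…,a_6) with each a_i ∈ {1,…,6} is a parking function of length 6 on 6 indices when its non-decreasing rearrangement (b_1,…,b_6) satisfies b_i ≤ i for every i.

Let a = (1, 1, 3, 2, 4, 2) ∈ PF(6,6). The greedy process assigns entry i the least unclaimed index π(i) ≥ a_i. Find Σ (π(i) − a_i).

8

Σπ = 6·7/2 = 21 (π permutes [6]); Σa = 1+1+3+2+4+2 = 13; disp = 21−13 = 8.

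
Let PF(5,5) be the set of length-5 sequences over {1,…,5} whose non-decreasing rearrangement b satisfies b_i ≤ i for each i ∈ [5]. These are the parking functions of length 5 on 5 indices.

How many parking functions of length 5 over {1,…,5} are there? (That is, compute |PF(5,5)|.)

1296

|PF(5,5)| = 1·6^4 = 1 · 1296 = 1296 (Pollak)
Example (4,1,2,3,2) → sorted (1,2,2,3,4): b_i ≤ i ∀i, a PF.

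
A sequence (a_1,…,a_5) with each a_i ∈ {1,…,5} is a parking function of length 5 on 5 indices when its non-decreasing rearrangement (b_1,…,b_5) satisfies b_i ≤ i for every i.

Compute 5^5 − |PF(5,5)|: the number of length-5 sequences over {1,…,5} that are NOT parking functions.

|PF(5,5)| = 1·6^4 = 1·1296 = 1296 (Konheim–Weiss)
Example (5,2,3,5,5) → sorted (2,3,5,5,5): b_1=2>1, not a PF.
Total 3125; non-PF = 3125−1296 = 1829

1829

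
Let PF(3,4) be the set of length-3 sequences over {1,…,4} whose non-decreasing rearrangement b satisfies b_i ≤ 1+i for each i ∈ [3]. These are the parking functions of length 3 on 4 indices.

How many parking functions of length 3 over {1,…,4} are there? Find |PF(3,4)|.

50

|PF(3,4)| = (4−3+1)·(4+1)^(3−1) = 2×25 = 50
Example (4,2,1) → sorted (1,2,4): b_i ≤ 1+i ∀i, a PF.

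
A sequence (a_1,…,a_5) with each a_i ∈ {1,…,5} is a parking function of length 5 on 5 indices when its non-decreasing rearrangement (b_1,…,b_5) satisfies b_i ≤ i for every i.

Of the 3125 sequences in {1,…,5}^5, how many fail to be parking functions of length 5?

1829

#PF = 1·6^4 = 1·1296 = 1296
Check (4,3,5,4,5) → sorted (3,4,4,5,5): b_1=3>1, not a PF.
So 3125 − 1296 = 1829 fail.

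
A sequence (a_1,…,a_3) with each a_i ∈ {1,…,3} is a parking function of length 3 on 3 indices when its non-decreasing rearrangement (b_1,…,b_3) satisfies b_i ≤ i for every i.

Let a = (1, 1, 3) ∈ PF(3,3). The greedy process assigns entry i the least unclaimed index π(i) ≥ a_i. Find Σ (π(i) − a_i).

Σπ = 6 ({1..3} each once); Σa = 1+1+3 = 5; disp = 6−5 = 1.

1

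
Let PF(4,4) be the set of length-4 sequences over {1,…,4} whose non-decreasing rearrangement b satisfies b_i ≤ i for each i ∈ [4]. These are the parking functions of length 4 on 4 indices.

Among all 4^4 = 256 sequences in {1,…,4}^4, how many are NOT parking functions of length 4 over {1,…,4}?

#PF = (4−4+1)·(4+1)^(4−1) = 1×125 = 125 (Konheim–Weiss)
E.g. (3,3,1,3) → sorted (1,3,3,3): b_2=3>2, not a PF.
4^4 − 125 = 256 − 125 = 131

131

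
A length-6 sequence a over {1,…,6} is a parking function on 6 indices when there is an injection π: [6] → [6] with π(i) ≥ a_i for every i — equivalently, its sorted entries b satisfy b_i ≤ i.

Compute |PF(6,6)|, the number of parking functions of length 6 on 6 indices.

|PF(6,6)| = (6+1−6)·(6+1)^{6−1} = 1×16807 = 16807 (Konheim–Weiss)
Example (1,3,2,3,5,4) → sorted (1,2,3,3,4,5): b_i ≤ i ∀i, a PF.

16807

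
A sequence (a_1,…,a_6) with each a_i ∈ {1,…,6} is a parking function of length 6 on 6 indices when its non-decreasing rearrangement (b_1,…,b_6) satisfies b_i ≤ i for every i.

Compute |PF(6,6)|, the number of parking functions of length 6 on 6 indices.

16807

Count = (7−6)·7^(6−1) = 1 · 16807 = 16807 (Konheim–Weiss)
Check (4,2,1,6,1,2) → sorted (1,1,2,2,4,6): b_i ≤ i ∀i, a PF.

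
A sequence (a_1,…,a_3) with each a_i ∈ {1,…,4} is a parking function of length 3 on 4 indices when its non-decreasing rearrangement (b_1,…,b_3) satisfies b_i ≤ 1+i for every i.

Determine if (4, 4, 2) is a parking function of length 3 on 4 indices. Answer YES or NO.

Order a: b = (2, 4, 4).
  b_1=2 ≤ 2
  b_2=4 > 3
  fails at i=2 ⇒ NO

NO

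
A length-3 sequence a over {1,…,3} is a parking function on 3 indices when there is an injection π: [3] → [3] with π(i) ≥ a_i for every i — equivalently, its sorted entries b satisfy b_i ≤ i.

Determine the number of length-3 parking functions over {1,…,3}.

|PF(3,3)| = 1·4^2 = 1·16 = 16 [KW]
E.g. (3,2,1) → sorted (1,2,3): b_i ≤ i ∀i, a PF.

16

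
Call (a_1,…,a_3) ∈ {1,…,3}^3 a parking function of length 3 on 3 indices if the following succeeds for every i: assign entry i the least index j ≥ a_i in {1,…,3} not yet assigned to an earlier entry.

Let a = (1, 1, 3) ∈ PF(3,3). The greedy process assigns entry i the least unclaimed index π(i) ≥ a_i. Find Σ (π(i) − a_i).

1

Σπ(i) = 1+…+3 = 6; Σa = 1+1+3 = 5; disp = 6−5 = 1.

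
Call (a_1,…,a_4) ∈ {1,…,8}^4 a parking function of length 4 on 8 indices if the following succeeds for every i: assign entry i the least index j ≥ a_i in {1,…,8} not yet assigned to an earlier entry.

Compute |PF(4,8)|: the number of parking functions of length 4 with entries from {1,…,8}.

Count = 5·9^3 = 5·729 = 3645 (Pollak)
E.g. (5,5,4,8) → sorted (4,5,5,8): b_i ≤ 4+i ∀i, a PF.

3645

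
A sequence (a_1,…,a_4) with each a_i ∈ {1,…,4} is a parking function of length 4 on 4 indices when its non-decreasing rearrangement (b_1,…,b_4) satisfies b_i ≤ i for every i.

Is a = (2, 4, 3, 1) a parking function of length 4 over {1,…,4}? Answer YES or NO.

Sorted: b = (1, 2, 3, 4).
  b_1=1 ≤ 1
  b_2=2 ≤ 2
  b_3=3 ≤ 3
  b_4=4 ≤ 4
All bounds hold ⇒ YES

YES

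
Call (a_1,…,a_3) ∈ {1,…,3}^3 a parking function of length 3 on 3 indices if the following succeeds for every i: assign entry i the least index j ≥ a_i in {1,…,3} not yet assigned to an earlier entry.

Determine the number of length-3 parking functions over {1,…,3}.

|PF| = 1·4^2 = 1·16 = 16 (Pollak)
Example (3,1,1) → sorted (1,1,3): b_i ≤ i ∀i, a PF.

16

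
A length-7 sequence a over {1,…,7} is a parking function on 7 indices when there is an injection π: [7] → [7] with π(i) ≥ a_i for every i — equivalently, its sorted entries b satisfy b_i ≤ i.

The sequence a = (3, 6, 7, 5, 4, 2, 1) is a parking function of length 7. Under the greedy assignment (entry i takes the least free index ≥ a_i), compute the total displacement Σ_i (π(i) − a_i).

Σπ = 28 ({1..7} each once); Σa = 3+6+7+5+4+2+1 = 28; disp = 28−28 = 0.

0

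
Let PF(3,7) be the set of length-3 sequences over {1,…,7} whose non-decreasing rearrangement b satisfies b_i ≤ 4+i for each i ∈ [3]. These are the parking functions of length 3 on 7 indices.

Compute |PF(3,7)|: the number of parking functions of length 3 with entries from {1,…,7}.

320

|PF| = (8−3)·8^(3−1) = 5·64 = 320 [KW]
E.g. (7,5,1) → sorted (1,5,7): b_i ≤ 4+i ∀i, a PF.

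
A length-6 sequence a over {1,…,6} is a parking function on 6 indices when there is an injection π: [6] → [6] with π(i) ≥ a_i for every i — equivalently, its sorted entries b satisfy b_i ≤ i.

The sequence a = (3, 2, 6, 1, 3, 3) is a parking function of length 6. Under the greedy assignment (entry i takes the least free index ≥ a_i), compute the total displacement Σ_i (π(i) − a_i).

3

Σπ = 6·7/2 = 21 (π permutes [6]); Σa = 3+2+6+1+3+3 = 18; disp = 21−18 = 3.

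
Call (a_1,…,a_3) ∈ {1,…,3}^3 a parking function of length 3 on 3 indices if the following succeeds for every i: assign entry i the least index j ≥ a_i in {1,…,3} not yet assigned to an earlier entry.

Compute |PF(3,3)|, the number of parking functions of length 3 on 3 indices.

#PF = 1·4^2 = 1 · 16 = 16 [KW]
E.g. (2,1,1) → sorted (1,1,2): b_i ≤ i ∀i, a PF.

16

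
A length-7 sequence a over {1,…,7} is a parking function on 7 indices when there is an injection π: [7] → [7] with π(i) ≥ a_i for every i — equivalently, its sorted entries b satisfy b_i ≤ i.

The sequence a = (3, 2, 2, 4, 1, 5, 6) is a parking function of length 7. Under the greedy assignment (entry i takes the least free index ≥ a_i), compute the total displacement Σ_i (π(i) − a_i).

5

Σπ(i) = 1+…+7 = 28; Σa = 3+2+2+4+1+5+6 = 23; disp = 28−23 = 5.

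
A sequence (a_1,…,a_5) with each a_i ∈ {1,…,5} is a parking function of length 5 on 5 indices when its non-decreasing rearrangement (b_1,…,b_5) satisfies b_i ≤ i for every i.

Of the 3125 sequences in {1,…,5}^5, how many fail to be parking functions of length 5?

|PF(5,5)| = 1·6^4 = 1·1296 = 1296 (Konheim–Weiss)
Example (5,3,4,3,3) → sorted (3,3,3,4,5): b_1=3>1, not a PF.
Total 3125; non-PF = 3125−1296 = 1829

1829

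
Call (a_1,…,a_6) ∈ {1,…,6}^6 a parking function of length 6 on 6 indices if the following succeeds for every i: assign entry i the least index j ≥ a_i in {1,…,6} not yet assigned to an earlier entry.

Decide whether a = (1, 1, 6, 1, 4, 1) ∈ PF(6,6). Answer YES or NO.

YES

Sorted: b = (1, 1, 1, 1, 4, 6).
  b_1=1 ≤ 1
  b_2=1 ≤ 2
  b_3=1 ≤ 3
  b_4=1 ≤ 4
  b_5=4 ≤ 5
  b_6=6 ≤ 6
All bounds hold ⇒ YES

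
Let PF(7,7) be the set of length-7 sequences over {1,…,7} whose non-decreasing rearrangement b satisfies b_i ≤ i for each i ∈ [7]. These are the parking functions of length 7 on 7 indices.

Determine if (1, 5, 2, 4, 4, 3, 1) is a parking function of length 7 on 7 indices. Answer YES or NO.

YES

Sorted: b = (1, 1, 2, 3, 4, 4, 5).
  b_1=1 ≤ 1
  b_2=1 ≤ 2
  b_3=2 ≤ 3
  b_4=3 ≤ 4
  b_5=4 ≤ 5
  b_6=4 ≤ 6
  b_7=5 ≤ 7
All bounds hold ⇒ YES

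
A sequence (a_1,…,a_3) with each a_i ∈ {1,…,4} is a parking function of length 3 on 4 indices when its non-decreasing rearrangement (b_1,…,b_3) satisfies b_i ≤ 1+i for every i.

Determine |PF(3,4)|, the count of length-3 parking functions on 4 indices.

|PF| = (4+1−3)·(4+1)^{3−1} = 2 · 25 = 50 [KW]
One tuple (1,1,2) → sorted (1,1,2): b_i ≤ 1+i ∀i, a PF.

50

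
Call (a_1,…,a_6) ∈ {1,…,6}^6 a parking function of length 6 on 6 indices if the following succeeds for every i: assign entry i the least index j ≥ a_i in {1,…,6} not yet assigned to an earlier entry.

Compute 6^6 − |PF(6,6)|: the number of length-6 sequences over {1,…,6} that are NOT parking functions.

|PF(6,6)| = (6+1−6)·(6+1)^{6−1} = 1 · 16807 = 16807 (Pollak)
Example (3,5,4,3,4,4) → sorted (3,3,4,4,4,5): b_1=3>1, not a PF.
6^6 − 16807 = 46656 − 16807 = 29849

29849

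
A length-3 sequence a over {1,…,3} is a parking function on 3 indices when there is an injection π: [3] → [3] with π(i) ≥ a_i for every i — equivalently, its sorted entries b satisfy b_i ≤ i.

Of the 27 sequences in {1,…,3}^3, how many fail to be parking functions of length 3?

11

|PF| = 1·4^2 = 1·16 = 16 (Pollak)
Check (2,2,3) → sorted (2,2,3): b_1=2>1, not a PF.
So 27 − 16 = 11 fail.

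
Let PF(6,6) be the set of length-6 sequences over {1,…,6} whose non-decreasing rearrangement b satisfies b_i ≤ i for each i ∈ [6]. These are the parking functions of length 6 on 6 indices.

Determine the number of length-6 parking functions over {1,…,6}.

16807

Count = (7−6)·7^(6−1) = 1 · 16807 = 16807 (Konheim–Weiss)
One tuple (1,1,2,1,5,4) → sorted (1,1,1,2,4,5): b_i ≤ i ∀i, a PF.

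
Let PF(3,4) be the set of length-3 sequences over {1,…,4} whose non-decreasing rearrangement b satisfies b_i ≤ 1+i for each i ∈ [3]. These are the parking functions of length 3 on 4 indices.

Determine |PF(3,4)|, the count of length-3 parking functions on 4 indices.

50

|PF| = (4−3+1)·(4+1)^(3−1) = 2×25 = 50 (Pollak)
E.g. (2,4,2) → sorted (2,2,4): b_i ≤ 1+i ∀i, a PF.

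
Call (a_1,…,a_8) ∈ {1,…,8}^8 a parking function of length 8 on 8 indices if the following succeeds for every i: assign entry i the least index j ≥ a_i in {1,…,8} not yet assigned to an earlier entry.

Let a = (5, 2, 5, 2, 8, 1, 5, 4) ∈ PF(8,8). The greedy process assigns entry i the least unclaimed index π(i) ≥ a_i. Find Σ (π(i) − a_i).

4

Σπ = 36 ({1..8} each once); Σa = 5+2+5+2+8+1+5+4 = 32; disp = 36−32 = 4.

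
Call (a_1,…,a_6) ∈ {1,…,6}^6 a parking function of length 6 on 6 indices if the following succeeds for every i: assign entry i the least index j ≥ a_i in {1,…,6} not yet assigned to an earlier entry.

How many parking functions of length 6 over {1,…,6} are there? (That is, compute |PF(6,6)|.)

Count = 1·7^5 = 1 · 16807 = 16807
One tuple (3,3,2,5,2,1) → sorted (1,2,2,3,3,5): b_i ≤ i ∀i, a PF.

16807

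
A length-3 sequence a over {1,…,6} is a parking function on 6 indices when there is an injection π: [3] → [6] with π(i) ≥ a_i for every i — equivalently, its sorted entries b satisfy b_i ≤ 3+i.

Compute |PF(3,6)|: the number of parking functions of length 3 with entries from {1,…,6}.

196

|PF(3,6)| = (6−3+1)·(6+1)^(3−1) = 4 · 49 = 196 [KW]
Example (4,6,4) → sorted (4,4,6): b_i ≤ 3+i ∀i, a PF.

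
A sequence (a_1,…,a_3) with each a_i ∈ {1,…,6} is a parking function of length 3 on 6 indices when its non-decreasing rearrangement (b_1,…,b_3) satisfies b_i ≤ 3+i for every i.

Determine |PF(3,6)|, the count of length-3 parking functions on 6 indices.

196

#PF = (6+1−3)·(6+1)^{3−1} = 4×49 = 196 [KW]
Example (1,2,3) → sorted (1,2,3): b_i ≤ 3+i ∀i, a PF.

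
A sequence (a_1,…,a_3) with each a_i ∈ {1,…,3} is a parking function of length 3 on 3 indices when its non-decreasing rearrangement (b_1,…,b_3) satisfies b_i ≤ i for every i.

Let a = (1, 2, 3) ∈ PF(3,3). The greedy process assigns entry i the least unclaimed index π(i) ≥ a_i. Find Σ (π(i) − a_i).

0

Σπ(i) = 1+…+3 = 6; Σa = 1+2+3 = 6; disp = 6−6 = 0.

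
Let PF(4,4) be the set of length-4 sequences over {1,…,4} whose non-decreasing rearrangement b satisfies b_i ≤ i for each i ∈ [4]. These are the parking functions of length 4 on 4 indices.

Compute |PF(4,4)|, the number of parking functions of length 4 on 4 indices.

125

|PF| = (4−4+1)·(4+1)^(4−1) = 1 · 125 = 125 (Konheim–Weiss)
One tuple (1,3,2,1) → sorted (1,1,2,3): b_i ≤ i ∀i, a PF.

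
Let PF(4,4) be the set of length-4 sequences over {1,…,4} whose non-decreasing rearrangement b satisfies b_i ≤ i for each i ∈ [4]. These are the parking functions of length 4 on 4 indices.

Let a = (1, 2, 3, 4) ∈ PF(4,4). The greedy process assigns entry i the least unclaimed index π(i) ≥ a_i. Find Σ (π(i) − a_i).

0

Σπ = 10 ({1..4} each once); Σa = 1+2+3+4 = 10; disp = 10−10 = 0.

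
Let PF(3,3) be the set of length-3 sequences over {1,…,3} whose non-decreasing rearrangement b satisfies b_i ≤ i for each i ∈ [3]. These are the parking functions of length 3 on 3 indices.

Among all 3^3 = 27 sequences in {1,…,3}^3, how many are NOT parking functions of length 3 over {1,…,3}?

|PF| = (4−3)·4^(3−1) = 1 · 16 = 16 (Konheim–Weiss)
Example (2,3,3) → sorted (2,3,3): b_1=2>1, not a PF.
3^3 − 16 = 27 − 16 = 11

11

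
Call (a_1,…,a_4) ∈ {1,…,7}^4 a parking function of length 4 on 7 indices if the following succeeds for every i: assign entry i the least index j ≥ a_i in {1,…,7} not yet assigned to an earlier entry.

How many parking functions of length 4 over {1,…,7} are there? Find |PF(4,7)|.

2048

#PF = (7−4+1)·(7+1)^(4−1) = 4·512 = 2048 (Konheim–Weiss)
E.g. (3,4,5,4) → sorted (3,4,4,5): b_i ≤ 3+i ∀i, a PF.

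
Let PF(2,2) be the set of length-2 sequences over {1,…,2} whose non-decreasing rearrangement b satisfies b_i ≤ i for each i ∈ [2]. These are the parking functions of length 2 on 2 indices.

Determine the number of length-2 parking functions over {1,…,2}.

3

|PF| = (3−2)·3^(2−1) = 1 · 3 = 3
Example (1,2) → sorted (1,2): b_i ≤ i ∀i, a PF.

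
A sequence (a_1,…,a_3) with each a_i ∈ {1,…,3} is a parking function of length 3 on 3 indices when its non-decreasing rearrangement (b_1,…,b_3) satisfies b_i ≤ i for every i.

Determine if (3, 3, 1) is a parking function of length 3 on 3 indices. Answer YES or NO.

Rearranged: b = (1, 3, 3).
  b_1=1 ≤ 1
  b_2=3 > 2
  fails at i=2 ⇒ NO

NO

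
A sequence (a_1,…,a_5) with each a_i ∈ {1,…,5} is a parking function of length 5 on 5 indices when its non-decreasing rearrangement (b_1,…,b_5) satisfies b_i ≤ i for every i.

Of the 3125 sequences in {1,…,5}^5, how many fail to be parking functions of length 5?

1829

|PF| = 1·6^4 = 1 · 1296 = 1296
Check (5,5,3,5,5) → sorted (3,5,5,5,5): b_1=3>1, not a PF.
5^5 − 1296 = 3125 − 1296 = 1829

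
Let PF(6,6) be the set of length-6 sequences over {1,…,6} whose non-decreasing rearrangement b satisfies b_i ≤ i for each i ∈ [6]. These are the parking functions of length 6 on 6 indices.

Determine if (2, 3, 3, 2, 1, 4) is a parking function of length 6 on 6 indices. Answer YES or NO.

YES

Rearranged: b = (1, 2, 2, 3, 3, 4).
  b_1=1 ≤ 1
  b_2=2 ≤ 2
  b_3=2 ≤ 3
  b_4=3 ≤ 4
  b_5=3 ≤ 5
  b_6=4 ≤ 6
All bounds hold ⇒ YES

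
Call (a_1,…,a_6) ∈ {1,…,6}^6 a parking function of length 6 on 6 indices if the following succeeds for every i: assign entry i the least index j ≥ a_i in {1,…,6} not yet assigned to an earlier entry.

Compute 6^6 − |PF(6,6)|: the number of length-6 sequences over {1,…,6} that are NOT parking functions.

29849

|PF(6,6)| = (6−6+1)·(6+1)^(6−1) = 1·16807 = 16807 (Konheim–Weiss)
Check (4,6,6,3,6,6) → sorted (3,4,6,6,6,6): b_1=3>1, not a PF.
So 46656 − 16807 = 29849 fail.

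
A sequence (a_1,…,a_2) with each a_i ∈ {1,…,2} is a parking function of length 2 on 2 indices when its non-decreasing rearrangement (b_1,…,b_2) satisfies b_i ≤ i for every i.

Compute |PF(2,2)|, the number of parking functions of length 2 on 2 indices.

3

|PF| = (2+1−2)·(2+1)^{2−1} = 1×3 = 3 (Pollak)
One tuple (1,2) → sorted (1,2): b_i ≤ i ∀i, a PF.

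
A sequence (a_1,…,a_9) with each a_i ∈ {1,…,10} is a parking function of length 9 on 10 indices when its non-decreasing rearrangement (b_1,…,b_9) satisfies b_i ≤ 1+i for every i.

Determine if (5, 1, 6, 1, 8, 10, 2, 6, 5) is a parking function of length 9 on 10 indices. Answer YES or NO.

Rearranged: b = (1, 1, 2, 5, 5, 6, 6, 8, 10).
  b_1=1 ≤ 2
  b_2=1 ≤ 3
  b_3=2 ≤ 4
  b_4=5 ≤ 5
  b_5=5 ≤ 6
  b_6=6 ≤ 7
  b_7=6 ≤ 8
  b_8=8 ≤ 9
  b_9=10 ≤ 10
All bounds hold ⇒ YES

YES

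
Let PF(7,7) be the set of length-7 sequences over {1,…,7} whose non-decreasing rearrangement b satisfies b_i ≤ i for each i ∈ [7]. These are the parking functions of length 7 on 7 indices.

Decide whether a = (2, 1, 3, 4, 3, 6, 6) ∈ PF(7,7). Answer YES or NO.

YES

Rearranged: b = (1, 2, 3, 3, 4, 6, 6).
  b_1=1 ≤ 1
  b_2=2 ≤ 2
  b_3=3 ≤ 3
  b_4=3 ≤ 4
  b_5=4 ≤ 5
  b_6=6 ≤ 6
  b_7=6 ≤ 7
All bounds hold ⇒ YES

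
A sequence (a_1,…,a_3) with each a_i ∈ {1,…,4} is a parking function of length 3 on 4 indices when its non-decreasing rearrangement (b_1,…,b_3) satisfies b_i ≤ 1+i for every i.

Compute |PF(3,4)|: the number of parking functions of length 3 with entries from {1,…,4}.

|PF(3,4)| = (4+1−3)·(4+1)^{3−1} = 2 · 25 = 50 (Pollak)
Example (1,3,2) → sorted (1,2,3): b_i ≤ 1+i ∀i, a PF.

50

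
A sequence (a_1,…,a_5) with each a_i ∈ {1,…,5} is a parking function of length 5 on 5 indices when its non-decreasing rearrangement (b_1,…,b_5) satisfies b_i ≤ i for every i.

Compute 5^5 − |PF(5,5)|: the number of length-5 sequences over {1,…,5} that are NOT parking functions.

#PF = 1·6^4 = 1×1296 = 1296 (Pollak)
One tuple (1,4,4,4,2) → sorted (1,2,4,4,4): b_3=4>3, not a PF.
Total 3125; non-PF = 3125−1296 = 1829

1829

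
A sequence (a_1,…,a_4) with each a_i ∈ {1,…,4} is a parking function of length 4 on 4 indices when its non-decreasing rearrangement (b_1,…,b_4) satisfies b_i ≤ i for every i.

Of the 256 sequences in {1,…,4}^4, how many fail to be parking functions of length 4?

|PF(4,4)| = (4+1−4)·(4+1)^{4−1} = 1 · 125 = 125 [KW]
Check (4,1,2,4) → sorted (1,2,4,4): b_3=4>3, not a PF.
4^4 − 125 = 256 − 125 = 131

131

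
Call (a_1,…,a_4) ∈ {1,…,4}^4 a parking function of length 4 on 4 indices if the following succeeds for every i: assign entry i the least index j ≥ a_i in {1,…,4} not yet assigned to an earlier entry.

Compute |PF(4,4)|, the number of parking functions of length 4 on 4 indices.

125

|PF| = (4+1−4)·(4+1)^{4−1} = 1 · 125 = 125 (Pollak)
E.g. (1,4,1,2) → sorted (1,1,2,4): b_i ≤ i ∀i, a PF.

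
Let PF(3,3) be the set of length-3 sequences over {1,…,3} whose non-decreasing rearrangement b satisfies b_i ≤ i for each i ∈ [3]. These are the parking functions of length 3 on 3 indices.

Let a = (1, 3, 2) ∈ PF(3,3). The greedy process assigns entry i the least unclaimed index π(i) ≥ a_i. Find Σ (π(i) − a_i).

Σπ = 6 ({1..3} each once); Σa = 1+3+2 = 6; disp = 6−6 = 0.

0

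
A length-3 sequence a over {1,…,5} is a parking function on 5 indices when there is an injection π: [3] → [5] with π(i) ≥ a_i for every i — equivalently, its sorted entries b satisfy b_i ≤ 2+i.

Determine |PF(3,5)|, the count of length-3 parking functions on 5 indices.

108

|PF| = (5−3+1)·(5+1)^(3−1) = 3·36 = 108 (Konheim–Weiss)
E.g. (1,1,4) → sorted (1,1,4): b_i ≤ 2+i ∀i, a PF.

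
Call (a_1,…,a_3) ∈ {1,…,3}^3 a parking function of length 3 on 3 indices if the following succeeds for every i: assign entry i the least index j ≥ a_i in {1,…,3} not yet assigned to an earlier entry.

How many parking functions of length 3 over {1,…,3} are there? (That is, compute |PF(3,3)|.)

#PF = (3−3+1)·(3+1)^(3−1) = 1·16 = 16 (Pollak)
Check (2,1,2) → sorted (1,2,2): b_i ≤ i ∀i, a PF.

16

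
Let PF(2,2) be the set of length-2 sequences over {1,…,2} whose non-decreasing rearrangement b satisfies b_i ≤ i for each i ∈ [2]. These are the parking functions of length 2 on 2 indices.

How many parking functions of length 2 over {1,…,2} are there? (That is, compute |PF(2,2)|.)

#PF = (2+1−2)·(2+1)^{2−1} = 1·3 = 3 [KW]
Example (2,1) → sorted (1,2): b_i ≤ i ∀i, a PF.

3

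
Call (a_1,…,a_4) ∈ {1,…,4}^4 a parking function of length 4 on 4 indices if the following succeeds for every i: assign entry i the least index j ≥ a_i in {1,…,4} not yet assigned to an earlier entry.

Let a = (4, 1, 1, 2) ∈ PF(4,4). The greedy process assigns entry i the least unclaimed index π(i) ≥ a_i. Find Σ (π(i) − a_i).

2

Σπ = 4·5/2 = 10 (π permutes [4]); Σa = 4+1+1+2 = 8; disp = 10−8 = 2.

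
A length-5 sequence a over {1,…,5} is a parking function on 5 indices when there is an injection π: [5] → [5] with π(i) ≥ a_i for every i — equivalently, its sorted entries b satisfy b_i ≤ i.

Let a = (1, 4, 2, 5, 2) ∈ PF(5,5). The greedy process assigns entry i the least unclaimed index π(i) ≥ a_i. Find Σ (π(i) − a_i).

1

Σπ(i) = 1+…+5 = 15; Σa = 1+4+2+5+2 = 14; disp = 15−14 = 1.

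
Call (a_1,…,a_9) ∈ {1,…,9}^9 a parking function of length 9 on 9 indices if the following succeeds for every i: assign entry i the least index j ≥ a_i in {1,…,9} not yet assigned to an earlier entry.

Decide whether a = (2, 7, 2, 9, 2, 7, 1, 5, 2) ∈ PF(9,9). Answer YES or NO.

YES

Sorted: b = (1, 2, 2, 2, 2, 5, 7, 7, 9).
  b_1=1 ≤ 1
  b_2=2 ≤ 2
  b_3=2 ≤ 3
  b_4=2 ≤ 4
  b_5=2 ≤ 5
  b_6=5 ≤ 6
  b_7=7 ≤ 7
  b_8=7 ≤ 8
  b_9=9 ≤ 9
All bounds hold ⇒ YES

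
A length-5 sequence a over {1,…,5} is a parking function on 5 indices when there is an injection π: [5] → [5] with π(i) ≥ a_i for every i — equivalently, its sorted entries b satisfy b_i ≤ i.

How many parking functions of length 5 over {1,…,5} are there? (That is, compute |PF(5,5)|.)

1296

Count = (6−5)·6^(5−1) = 1·1296 = 1296 (Pollak)
Check (5,1,3,3,1) → sorted (1,1,3,3,5): b_i ≤ i ∀i, a PF.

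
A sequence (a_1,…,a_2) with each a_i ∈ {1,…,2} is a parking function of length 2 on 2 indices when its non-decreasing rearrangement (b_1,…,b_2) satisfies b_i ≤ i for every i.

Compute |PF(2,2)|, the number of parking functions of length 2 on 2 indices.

3

Count = 1·3^1 = 1×3 = 3 (Konheim–Weiss)
Example (2,1) → sorted (1,2): b_i ≤ i ∀i, a PF.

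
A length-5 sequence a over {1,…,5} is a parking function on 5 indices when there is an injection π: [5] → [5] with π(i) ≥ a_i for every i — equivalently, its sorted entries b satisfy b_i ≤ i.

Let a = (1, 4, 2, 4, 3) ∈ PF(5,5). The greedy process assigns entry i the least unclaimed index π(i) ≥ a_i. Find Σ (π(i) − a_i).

Σπ = 5·6/2 = 15 (π permutes [5]); Σa = 1+4+2+4+3 = 14; disp = 15−14 = 1.

1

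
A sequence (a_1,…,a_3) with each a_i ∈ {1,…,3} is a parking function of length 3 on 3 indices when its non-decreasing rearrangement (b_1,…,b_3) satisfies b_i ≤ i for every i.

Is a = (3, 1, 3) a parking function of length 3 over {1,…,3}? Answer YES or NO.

Rearranged: b = (1, 3, 3).
  b_1=1 ≤ 1
  b_2=3 > 2
  fails at i=2 ⇒ NO

NO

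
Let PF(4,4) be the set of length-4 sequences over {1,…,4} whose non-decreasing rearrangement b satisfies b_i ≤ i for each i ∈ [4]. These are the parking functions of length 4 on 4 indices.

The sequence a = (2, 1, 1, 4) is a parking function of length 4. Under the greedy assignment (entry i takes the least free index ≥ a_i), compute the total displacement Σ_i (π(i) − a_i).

Σπ = 10 ({1..4} each once); Σa = 2+1+1+4 = 8; disp = 10−8 = 2.

2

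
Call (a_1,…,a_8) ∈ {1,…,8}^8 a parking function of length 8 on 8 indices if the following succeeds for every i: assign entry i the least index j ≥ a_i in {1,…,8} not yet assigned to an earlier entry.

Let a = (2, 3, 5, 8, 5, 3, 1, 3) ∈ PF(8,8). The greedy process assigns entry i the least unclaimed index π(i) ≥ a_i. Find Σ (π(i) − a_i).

Σπ(i) = 1+…+8 = 36; Σa = 2+3+5+8+5+3+1+3 = 30; disp = 36−30 = 6.

6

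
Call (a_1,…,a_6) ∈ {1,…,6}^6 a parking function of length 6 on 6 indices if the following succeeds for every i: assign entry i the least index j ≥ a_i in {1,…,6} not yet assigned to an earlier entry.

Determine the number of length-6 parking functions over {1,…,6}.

|PF| = 1·7^5 = 1×16807 = 16807 (Pollak)
E.g. (1,4,1,3,5,4) → sorted (1,1,3,4,4,5): b_i ≤ i ∀i, a PF.

16807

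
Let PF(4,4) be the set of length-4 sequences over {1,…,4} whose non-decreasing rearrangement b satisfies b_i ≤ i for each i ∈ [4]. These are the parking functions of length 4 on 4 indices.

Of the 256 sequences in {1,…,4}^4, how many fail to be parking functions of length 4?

|PF(4,4)| = (4+1−4)·(4+1)^{4−1} = 1·125 = 125 (Pollak)
E.g. (4,4,2,3) → sorted (2,3,4,4): b_1=2>1, not a PF.
Total 256; non-PF = 256−125 = 131

131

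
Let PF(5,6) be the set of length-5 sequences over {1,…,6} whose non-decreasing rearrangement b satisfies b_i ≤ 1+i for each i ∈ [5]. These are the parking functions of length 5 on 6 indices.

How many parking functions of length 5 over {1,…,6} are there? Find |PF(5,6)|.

4802

#PF = (6+1−5)·(6+1)^{5−1} = 2×2401 = 4802
Example (3,1,2,1,5) → sorted (1,1,2,3,5): b_i ≤ 1+i ∀i, a PF.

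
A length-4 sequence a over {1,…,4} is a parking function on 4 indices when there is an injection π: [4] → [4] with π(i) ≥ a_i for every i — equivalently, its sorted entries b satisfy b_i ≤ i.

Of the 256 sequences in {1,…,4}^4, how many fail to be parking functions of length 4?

131

|PF(4,4)| = (5−4)·5^(4−1) = 1 · 125 = 125 (Pollak)
Example (4,2,4,4) → sorted (2,4,4,4): b_1=2>1, not a PF.
4^4 − 125 = 256 − 125 = 131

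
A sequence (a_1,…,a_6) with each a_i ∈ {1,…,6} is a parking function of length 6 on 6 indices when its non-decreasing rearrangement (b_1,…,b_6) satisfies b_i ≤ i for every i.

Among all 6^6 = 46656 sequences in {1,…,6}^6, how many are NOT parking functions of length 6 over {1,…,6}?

|PF(6,6)| = (7−6)·7^(6−1) = 1·16807 = 16807 (Pollak)
Example (3,6,5,6,5,1) → sorted (1,3,5,5,6,6): b_2=3>2, not a PF.
Total 46656; non-PF = 46656−16807 = 29849

29849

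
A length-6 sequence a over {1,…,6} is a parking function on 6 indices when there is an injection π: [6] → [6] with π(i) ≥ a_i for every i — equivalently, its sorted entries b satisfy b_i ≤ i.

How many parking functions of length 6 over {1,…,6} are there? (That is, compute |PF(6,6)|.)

|PF(6,6)| = (6−6+1)·(6+1)^(6−1) = 1·16807 = 16807 (Pollak)
Example (5,6,4,2,1,2) → sorted (1,2,2,4,5,6): b_i ≤ i ∀i, a PF.

16807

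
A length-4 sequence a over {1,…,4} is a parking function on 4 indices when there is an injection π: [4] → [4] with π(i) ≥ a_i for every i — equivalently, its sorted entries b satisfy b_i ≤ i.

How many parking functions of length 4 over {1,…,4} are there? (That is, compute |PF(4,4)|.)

125

Count = (5−4)·5^(4−1) = 1×125 = 125 (Konheim–Weiss)
Example (3,1,3,1) → sorted (1,1,3,3): b_i ≤ i ∀i, a PF.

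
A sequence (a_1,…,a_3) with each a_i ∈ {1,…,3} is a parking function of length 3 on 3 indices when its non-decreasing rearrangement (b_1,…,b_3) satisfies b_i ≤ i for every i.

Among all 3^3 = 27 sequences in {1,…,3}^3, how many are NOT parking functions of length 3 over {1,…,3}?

11

Count = 1·4^2 = 1 · 16 = 16 (Konheim–Weiss)
E.g. (3,3,1) → sorted (1,3,3): b_2=3>2, not a PF.
So 27 − 16 = 11 fail.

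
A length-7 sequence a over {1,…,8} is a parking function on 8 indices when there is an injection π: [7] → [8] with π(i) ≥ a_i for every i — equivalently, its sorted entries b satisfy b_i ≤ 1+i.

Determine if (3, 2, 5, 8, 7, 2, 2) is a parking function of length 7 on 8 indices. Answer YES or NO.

Sorted: b = (2, 2, 2, 3, 5, 7, 8).
  b_1=2 ≤ 2
  b_2=2 ≤ 3
  b_3=2 ≤ 4
  b_4=3 ≤ 5
  b_5=5 ≤ 6
  b_6=7 ≤ 7
  b_7=8 ≤ 8
All bounds hold ⇒ YES

YES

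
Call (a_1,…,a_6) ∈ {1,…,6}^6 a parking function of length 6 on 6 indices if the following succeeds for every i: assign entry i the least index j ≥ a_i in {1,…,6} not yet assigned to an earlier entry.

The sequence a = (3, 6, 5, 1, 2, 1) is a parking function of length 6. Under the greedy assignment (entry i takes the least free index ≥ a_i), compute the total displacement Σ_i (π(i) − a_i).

Σπ = 6·7/2 = 21 (π permutes [6]); Σa = 3+6+5+1+2+1 = 18; disp = 21−18 = 3.

3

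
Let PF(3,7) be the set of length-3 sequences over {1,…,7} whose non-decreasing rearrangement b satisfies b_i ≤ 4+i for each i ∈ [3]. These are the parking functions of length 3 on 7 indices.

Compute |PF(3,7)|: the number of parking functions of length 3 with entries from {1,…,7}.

Count = (7−3+1)·(7+1)^(3−1) = 5 · 64 = 320 (Pollak)
One tuple (2,2,7) → sorted (2,2,7): b_i ≤ 4+i ∀i, a PF.

320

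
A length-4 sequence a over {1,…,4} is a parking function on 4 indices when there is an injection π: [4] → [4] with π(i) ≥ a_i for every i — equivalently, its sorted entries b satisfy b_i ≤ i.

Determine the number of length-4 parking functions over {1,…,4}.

|PF| = 1·5^3 = 1·125 = 125 [KW]
Check (3,2,1,3) → sorted (1,2,3,3): b_i ≤ i ∀i, a PF.

125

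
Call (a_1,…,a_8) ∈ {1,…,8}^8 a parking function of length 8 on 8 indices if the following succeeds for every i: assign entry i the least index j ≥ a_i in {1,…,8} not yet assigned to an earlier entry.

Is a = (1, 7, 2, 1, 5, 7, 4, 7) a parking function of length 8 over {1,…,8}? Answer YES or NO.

NO

Order a: b = (1, 1, 2, 4, 5, 7, 7, 7).
  b_1=1 ≤ 1
  b_2=1 ≤ 2
  b_3=2 ≤ 3
  b_4=4 ≤ 4
  b_5=5 ≤ 5
  b_6=7 > 6
  fails at i=6 ⇒ NO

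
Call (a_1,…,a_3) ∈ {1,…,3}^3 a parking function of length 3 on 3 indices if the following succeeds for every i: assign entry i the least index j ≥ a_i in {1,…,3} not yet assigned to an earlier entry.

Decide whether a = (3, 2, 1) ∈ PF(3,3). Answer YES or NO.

YES

Sorted: b = (1, 2, 3).
  b_1=1 ≤ 1
  b_2=2 ≤ 2
  b_3=3 ≤ 3
All bounds hold ⇒ YES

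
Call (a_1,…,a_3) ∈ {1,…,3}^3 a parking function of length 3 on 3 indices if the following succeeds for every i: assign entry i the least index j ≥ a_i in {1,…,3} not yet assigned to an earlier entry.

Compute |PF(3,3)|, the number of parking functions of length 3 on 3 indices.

16

|PF(3,3)| = 1·4^2 = 1·16 = 16
Check (3,1,2) → sorted (1,2,3): b_i ≤ i ∀i, a PF.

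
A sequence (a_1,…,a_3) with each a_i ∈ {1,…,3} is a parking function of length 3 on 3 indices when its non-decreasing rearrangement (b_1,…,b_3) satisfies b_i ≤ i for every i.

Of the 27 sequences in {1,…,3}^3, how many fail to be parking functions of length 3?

#PF = (3+1−3)·(3+1)^{3−1} = 1 · 16 = 16 [KW]
Check (2,3,2) → sorted (2,2,3): b_1=2>1, not a PF.
Total 27; non-PF = 27−16 = 11

11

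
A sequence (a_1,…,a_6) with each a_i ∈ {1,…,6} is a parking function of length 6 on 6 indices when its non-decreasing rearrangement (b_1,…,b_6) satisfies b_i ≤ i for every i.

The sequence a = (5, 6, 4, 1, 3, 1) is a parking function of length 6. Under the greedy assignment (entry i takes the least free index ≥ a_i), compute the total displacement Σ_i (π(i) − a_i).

Σπ(i) = 1+…+6 = 21; Σa = 5+6+4+1+3+1 = 20; disp = 21−20 = 1.

1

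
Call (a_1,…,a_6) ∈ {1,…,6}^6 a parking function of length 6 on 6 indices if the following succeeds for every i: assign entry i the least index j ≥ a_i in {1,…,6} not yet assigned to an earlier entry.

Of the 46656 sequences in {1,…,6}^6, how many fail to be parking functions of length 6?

29849

|PF(6,6)| = (7−6)·7^(6−1) = 1×16807 = 16807
Check (6,3,3,4,3,5) → sorted (3,3,3,4,5,6): b_1=3>1, not a PF.
Total 46656; non-PF = 46656−16807 = 29849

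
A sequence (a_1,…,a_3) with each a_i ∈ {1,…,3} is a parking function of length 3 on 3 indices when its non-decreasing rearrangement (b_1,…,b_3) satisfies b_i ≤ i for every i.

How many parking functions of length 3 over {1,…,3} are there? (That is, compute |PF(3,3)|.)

|PF(3,3)| = (3−3+1)·(3+1)^(3−1) = 1×16 = 16 [KW]
E.g. (2,1,2) → sorted (1,2,2): b_i ≤ i ∀i, a PF.

16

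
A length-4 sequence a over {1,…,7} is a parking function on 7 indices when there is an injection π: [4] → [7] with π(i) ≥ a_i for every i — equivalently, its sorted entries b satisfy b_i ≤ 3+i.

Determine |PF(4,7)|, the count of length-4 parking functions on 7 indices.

2048

#PF = (7+1−4)·(7+1)^{4−1} = 4 · 512 = 2048
Example (6,2,3,2) → sorted (2,2,3,6): b_i ≤ 3+i ∀i, a PF.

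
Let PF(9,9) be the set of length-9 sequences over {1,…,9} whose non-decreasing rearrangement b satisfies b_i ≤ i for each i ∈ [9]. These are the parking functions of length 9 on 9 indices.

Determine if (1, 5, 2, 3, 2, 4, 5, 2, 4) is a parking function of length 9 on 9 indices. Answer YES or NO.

Rearranged: b = (1, 2, 2, 2, 3, 4, 4, 5, 5).
  b_1=1 ≤ 1
  b_2=2 ≤ 2
  b_3=2 ≤ 3
  b_4=2 ≤ 4
  b_5=3 ≤ 5
  b_6=4 ≤ 6
  b_7=4 ≤ 7
  b_8=5 ≤ 8
  b_9=5 ≤ 9
All bounds hold ⇒ YES

YES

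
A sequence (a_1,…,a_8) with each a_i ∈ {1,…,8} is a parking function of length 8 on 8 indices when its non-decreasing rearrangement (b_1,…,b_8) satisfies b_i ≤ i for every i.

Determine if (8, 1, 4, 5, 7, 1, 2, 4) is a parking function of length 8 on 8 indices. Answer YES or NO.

YES

Rearranged: b = (1, 1, 2, 4, 4, 5, 7, 8).
  b_1=1 ≤ 1
  b_2=1 ≤ 2
  b_3=2 ≤ 3
  b_4=4 ≤ 4
  b_5=4 ≤ 5
  b_6=5 ≤ 6
  b_7=7 ≤ 7
  b_8=8 ≤ 8
All bounds hold ⇒ YES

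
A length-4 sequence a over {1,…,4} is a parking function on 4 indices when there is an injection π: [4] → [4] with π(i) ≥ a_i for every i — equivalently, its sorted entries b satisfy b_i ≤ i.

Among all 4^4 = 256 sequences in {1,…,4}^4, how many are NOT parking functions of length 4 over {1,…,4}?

|PF| = (5−4)·5^(4−1) = 1×125 = 125 (Konheim–Weiss)
One tuple (4,3,3,3) → sorted (3,3,3,4): b_1=3>1, not a PF.
So 256 − 125 = 131 fail.

131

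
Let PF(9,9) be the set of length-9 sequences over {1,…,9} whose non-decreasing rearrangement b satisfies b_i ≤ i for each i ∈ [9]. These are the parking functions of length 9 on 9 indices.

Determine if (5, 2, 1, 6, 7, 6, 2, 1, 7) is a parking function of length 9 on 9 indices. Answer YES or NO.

YES

Order a: b = (1, 1, 2, 2, 5, 6, 6, 7, 7).
  b_1=1 ≤ 1
  b_2=1 ≤ 2
  b_3=2 ≤ 3
  b_4=2 ≤ 4
  b_5=5 ≤ 5
  b_6=6 ≤ 6
  b_7=6 ≤ 7
  b_8=7 ≤ 8
  b_9=7 ≤ 9
All bounds hold ⇒ YES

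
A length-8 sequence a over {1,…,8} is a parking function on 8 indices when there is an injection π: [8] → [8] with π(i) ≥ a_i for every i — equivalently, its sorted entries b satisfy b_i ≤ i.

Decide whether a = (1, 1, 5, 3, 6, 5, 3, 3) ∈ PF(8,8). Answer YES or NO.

YES

Order a: b = (1, 1, 3, 3, 3, 5, 5, 6).
  b_1=1 ≤ 1
  b_2=1 ≤ 2
  b_3=3 ≤ 3
  b_4=3 ≤ 4
  b_5=3 ≤ 5
  b_6=5 ≤ 6
  b_7=5 ≤ 7
  b_8=6 ≤ 8
All bounds hold ⇒ YES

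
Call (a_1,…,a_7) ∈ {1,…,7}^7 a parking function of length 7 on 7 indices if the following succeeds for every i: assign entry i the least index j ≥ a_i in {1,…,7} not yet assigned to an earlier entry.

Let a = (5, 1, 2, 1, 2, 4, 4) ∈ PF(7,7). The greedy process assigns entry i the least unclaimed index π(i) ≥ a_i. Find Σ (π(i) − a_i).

9

Σπ = 7·8/2 = 28 (π permutes [7]); Σa = 5+1+2+1+2+4+4 = 19; disp = 28−19 = 9.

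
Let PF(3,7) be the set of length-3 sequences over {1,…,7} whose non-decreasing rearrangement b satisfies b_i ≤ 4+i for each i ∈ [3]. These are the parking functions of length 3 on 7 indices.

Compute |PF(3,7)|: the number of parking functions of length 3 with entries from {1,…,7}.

320

Count = (7−3+1)·(7+1)^(3−1) = 5×64 = 320 (Pollak)
Check (5,4,7) → sorted (4,5,7): b_i ≤ 4+i ∀i, a PF.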